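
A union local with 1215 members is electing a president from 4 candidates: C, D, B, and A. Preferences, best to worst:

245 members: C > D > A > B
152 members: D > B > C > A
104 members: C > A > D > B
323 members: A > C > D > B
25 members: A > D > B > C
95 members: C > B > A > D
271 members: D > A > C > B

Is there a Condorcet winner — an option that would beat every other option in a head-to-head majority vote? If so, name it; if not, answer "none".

none

Checking pairwise contests:
A beats C 619–596.
C beats D 767–448.
C beats B 1038–177.
D beats A 668–547.
Every option loses at least one head-to-head, so there is no Condorcet winner.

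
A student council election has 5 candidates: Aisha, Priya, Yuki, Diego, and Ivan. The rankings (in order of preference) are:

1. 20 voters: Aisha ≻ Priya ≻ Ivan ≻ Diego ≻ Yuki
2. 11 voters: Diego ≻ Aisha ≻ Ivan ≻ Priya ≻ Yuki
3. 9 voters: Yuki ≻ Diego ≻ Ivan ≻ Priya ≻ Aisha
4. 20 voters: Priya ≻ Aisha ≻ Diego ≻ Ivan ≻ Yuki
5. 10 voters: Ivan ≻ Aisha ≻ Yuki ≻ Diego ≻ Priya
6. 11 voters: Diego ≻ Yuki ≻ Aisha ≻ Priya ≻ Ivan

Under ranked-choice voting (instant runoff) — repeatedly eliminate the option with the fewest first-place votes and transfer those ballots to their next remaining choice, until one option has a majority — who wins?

Aisha

Round 1: Aisha 20, Priya 20, Yuki 9, Diego 22, Ivan 10. Eliminate Yuki.
Round 2: Aisha 20, Priya 20, Diego 31, Ivan 10. Eliminate Ivan.
Round 3: Aisha 30, Priya 20, Diego 31. Eliminate Priya.
Round 4: Aisha 50, Diego 31. Aisha has a majority.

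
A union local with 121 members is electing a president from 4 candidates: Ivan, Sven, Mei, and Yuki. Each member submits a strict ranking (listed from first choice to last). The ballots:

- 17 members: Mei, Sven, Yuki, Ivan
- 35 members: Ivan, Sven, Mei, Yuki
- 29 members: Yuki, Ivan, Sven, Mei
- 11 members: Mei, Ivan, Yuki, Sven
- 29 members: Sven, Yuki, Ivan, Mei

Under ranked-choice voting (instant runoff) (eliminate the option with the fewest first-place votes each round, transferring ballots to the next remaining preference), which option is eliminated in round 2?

Round 1: Ivan 35, Sven 29, Mei 28, Yuki 29. Eliminate Mei.
Round 2: Ivan 46, Sven 46, Yuki 29. Eliminate Yuki.

Yuki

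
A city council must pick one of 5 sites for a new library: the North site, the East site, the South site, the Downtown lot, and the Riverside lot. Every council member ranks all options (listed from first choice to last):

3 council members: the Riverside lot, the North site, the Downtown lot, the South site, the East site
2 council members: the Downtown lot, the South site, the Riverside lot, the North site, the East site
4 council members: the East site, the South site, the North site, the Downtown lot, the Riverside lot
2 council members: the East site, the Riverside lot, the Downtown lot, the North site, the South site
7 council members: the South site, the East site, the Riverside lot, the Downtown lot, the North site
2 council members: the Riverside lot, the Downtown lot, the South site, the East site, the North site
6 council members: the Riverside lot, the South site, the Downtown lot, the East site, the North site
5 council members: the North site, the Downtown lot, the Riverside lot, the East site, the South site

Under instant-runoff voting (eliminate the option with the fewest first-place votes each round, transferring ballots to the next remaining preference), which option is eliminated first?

Round 1: the North site 5, the East site 6, the South site 7, the Downtown lot 2, the Riverside lot 11. Eliminate the Downtown lot.

the Downtown lot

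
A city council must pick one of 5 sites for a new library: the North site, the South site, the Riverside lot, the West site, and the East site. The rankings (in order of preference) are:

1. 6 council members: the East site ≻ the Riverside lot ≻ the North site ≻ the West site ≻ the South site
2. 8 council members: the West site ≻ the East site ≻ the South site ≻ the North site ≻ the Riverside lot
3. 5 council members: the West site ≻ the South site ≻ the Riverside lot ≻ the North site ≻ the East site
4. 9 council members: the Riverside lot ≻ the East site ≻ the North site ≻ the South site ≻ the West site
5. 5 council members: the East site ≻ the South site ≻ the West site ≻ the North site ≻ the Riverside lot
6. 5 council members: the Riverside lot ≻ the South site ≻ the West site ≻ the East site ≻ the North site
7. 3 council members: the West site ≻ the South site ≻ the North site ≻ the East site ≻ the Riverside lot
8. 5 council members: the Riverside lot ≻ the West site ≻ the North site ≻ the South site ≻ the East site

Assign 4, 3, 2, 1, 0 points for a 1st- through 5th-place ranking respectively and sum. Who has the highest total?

the West site

the North site: 6·2 + 8·1 + 5·1 + 9·2 + 5·1 + 5·0 + 3·2 + 5·2 = 64
the South site: 6·0 + 8·2 + 5·3 + 9·1 + 5·3 + 5·3 + 3·3 + 5·1 = 84
the Riverside lot: 6·3 + 8·0 + 5·2 + 9·4 + 5·0 + 5·4 + 3·0 + 5·4 = 104
the West site: 6·1 + 8·4 + 5·4 + 9·0 + 5·2 + 5·2 + 3·4 + 5·3 = 105
the East site: 6·4 + 8·3 + 5·0 + 9·3 + 5·4 + 5·1 + 3·1 + 5·0 = 103
the West site has the highest Borda score (105).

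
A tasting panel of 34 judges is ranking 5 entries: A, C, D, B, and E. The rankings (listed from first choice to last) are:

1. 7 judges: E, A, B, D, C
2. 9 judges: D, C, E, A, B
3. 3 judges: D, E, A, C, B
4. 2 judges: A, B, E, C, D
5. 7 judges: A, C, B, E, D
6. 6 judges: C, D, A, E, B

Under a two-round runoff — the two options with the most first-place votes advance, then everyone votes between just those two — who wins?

Round 1 first-place votes: A 9, C 6, D 12, B 0, E 7.
D and A advance.
Runoff: D is preferred to A by 18 voters; A by 16.
D wins the runoff.

D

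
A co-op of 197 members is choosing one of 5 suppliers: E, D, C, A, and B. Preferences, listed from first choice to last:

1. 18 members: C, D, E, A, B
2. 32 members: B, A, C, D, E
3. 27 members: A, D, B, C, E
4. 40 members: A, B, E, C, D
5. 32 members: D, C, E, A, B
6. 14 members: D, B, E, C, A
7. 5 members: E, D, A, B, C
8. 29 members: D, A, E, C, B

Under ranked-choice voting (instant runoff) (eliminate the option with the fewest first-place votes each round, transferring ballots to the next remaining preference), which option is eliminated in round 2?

C

Round 1: E 5, D 75, C 18, A 67, B 32. Eliminate E.
Round 2: D 80, C 18, A 67, B 32. Eliminate C.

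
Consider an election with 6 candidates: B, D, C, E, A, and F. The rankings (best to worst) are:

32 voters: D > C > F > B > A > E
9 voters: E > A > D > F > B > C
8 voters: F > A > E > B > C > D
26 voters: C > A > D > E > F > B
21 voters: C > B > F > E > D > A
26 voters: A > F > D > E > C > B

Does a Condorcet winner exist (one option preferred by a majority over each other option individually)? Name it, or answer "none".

none

Checking pairwise contests:
D beats B 93–29.
A beats D 69–53.
D beats C 67–55.
D beats E 84–38.
C beats A 79–43.
D beats F 67–55.
Every option loses at least one head-to-head, so there is no Condorcet winner.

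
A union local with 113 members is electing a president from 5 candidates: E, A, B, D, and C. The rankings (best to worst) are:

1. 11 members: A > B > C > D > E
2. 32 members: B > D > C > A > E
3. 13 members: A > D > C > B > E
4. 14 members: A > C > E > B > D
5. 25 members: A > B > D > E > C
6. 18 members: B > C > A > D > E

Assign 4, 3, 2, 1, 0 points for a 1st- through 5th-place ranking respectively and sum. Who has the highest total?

E: 11·0 + 32·0 + 13·0 + 14·2 + 25·1 + 18·0 = 53
A: 11·4 + 32·1 + 13·4 + 14·4 + 25·4 + 18·2 = 320
B: 11·3 + 32·4 + 13·1 + 14·1 + 25·3 + 18·4 = 335
D: 11·1 + 32·3 + 13·3 + 14·0 + 25·2 + 18·1 = 214
C: 11·2 + 32·2 + 13·2 + 14·3 + 25·0 + 18·3 = 208
B has the highest Borda score (335).

B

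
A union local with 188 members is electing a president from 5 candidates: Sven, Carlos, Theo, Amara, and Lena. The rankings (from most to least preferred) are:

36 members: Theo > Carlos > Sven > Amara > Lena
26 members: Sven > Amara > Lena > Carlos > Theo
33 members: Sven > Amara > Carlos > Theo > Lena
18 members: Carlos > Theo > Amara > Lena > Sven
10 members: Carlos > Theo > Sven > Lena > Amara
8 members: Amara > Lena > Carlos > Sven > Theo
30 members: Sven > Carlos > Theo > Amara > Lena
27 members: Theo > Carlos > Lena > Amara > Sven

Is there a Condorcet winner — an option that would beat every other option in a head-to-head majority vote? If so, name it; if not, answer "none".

Carlos

Carlos vs Sven: 99–89 for Carlos.
Carlos vs Theo: 125–63 for Carlos.
Carlos vs Amara: 121–67 for Carlos.
Carlos vs Lena: 154–34 for Carlos.
Carlos beats every other option head-to-head.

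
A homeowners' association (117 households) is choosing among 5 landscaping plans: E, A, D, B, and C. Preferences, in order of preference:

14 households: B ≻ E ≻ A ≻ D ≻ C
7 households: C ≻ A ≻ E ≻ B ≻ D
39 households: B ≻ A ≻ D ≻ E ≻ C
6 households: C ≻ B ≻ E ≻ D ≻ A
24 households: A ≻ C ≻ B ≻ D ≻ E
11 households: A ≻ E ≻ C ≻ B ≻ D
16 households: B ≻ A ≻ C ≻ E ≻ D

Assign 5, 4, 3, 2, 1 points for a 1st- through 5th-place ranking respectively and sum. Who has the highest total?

B

E: 14·4 + 7·3 + 39·2 + 6·3 + 24·1 + 11·4 + 16·2 = 273
A: 14·3 + 7·4 + 39·4 + 6·1 + 24·5 + 11·5 + 16·4 = 471
D: 14·2 + 7·1 + 39·3 + 6·2 + 24·2 + 11·1 + 16·1 = 239
B: 14·5 + 7·2 + 39·5 + 6·4 + 24·3 + 11·2 + 16·5 = 477
C: 14·1 + 7·5 + 39·1 + 6·5 + 24·4 + 11·3 + 16·3 = 295
B has the highest Borda score (477).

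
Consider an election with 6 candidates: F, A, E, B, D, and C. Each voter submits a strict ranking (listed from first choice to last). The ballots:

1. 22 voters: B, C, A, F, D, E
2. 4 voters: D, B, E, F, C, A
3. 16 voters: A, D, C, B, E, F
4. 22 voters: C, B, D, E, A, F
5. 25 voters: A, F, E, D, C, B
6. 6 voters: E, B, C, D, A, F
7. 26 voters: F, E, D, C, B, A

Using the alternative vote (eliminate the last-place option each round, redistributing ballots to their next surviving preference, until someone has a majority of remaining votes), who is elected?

B

Round 1: F 26, A 41, E 6, B 22, D 4, C 22. Eliminate D.
Round 2: F 26, A 41, E 6, B 26, C 22. Eliminate E.
Round 3: F 26, A 41, B 32, C 22. Eliminate C.
Round 4: F 26, A 41, B 54. Eliminate F.
Round 5: A 41, B 80. B has a majority.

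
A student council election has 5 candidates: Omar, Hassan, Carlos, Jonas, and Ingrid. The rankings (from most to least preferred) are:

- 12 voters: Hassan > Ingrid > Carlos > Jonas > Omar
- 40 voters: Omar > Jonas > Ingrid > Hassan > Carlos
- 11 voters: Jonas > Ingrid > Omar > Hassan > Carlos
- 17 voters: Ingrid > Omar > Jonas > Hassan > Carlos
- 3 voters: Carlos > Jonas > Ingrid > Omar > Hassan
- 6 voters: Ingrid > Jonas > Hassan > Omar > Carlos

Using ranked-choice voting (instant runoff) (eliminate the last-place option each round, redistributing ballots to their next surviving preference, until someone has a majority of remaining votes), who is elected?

Round 1: Omar 40, Hassan 12, Carlos 3, Jonas 11, Ingrid 23. Eliminate Carlos.
Round 2: Omar 40, Hassan 12, Jonas 14, Ingrid 23. Eliminate Hassan.
Round 3: Omar 40, Jonas 14, Ingrid 35. Eliminate Jonas.
Round 4: Omar 40, Ingrid 49. Ingrid has a majority.

Ingrid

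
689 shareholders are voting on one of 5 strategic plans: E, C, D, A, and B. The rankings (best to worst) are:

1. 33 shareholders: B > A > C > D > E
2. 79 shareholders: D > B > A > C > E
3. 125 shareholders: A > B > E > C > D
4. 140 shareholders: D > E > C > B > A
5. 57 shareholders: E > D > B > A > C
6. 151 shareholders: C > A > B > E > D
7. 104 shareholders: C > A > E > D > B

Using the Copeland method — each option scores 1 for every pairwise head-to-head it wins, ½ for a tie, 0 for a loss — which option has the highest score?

E: beats D; loses to C, A, and B → score 1.
C: beats E, D, A, and B → score 4.
D: beats B; loses to E, C, and A → score 1.
A: beats E, D, and B; loses to C → score 3.
B: beats E; loses to C, D, and A → score 1.
C has the best pairwise record.

C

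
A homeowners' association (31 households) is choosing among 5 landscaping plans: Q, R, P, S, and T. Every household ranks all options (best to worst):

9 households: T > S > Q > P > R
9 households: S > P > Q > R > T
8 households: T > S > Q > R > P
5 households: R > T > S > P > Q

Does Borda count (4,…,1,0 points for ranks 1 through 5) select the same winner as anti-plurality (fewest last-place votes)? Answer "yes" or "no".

yes

Borda — scores: Q 52, R 37, P 41, S 97, T 83. Winner: S.
Anti-plurality — last-place votes: Q 5, R 9, P 8, S 0, T 9. Winner: S.
The two methods agree.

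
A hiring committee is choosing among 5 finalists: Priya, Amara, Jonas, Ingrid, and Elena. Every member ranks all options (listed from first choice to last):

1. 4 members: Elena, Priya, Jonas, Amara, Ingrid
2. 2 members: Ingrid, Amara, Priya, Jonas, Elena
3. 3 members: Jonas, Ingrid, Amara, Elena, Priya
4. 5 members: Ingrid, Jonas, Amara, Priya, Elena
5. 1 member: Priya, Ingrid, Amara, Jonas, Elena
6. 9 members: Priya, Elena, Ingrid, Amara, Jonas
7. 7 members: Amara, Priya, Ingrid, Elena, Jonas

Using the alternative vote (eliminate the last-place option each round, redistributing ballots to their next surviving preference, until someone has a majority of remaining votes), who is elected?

Round 1: Priya 10, Amara 7, Jonas 3, Ingrid 7, Elena 4. Eliminate Jonas.
Round 2: Priya 10, Amara 7, Ingrid 10, Elena 4. Eliminate Elena.
Round 3: Priya 14, Amara 7, Ingrid 10. Eliminate Amara.
Round 4: Priya 21, Ingrid 10. Priya has a majority.

Priya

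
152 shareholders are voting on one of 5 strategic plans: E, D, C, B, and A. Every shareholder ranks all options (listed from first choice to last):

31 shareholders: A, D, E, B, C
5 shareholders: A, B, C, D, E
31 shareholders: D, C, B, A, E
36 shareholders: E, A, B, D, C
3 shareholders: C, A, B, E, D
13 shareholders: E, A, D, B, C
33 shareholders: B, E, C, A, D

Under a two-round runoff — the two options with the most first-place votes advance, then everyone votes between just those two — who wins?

E

Round 1 first-place votes: E 49, D 31, C 3, B 33, A 36.
E and A advance.
Runoff: E is preferred to A by 82 voters; A by 70.
E wins the runoff.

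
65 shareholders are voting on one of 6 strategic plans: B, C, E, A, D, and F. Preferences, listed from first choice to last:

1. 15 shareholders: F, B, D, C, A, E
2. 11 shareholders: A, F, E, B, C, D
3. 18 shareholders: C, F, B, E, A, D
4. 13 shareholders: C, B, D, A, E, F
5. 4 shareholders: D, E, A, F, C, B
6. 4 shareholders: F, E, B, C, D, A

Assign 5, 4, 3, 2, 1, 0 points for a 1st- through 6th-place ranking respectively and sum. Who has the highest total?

B: 15·4 + 11·2 + 18·3 + 13·4 + 4·0 + 4·3 = 200
C: 15·2 + 11·1 + 18·5 + 13·5 + 4·1 + 4·2 = 208
E: 15·0 + 11·3 + 18·2 + 13·1 + 4·4 + 4·4 = 114
A: 15·1 + 11·5 + 18·1 + 13·2 + 4·3 + 4·0 = 126
D: 15·3 + 11·0 + 18·0 + 13·3 + 4·5 + 4·1 = 108
F: 15·5 + 11·4 + 18·4 + 13·0 + 4·2 + 4·5 = 219
F has the highest Borda score (219).

F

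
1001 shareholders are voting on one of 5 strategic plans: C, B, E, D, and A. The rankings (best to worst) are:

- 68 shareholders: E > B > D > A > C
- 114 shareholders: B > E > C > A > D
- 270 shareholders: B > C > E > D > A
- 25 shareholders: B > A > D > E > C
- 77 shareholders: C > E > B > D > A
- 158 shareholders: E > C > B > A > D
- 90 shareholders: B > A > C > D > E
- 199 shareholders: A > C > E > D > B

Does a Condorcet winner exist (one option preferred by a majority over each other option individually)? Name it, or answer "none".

Checking pairwise contests:
B beats C 567–434.
E beats B 502–499.
C beats E 636–365.
C beats D 908–93.
C beats A 619–382.
Every option loses at least one head-to-head, so there is no Condorcet winner.

none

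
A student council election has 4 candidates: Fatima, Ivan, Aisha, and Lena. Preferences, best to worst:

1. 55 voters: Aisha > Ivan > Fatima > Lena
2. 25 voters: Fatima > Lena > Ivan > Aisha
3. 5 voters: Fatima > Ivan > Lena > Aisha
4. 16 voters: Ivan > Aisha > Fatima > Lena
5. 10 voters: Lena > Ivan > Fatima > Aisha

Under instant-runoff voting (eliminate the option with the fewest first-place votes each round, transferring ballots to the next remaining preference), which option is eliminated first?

Lena

Round 1: Fatima 30, Ivan 16, Aisha 55, Lena 10. Eliminate Lena.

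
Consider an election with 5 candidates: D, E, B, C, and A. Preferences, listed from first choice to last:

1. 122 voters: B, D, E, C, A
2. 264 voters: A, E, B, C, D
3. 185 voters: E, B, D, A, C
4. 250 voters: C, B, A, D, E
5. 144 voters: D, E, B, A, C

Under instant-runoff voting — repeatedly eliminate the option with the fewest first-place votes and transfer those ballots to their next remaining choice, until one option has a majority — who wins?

A

Round 1: D 144, E 185, B 122, C 250, A 264. Eliminate B.
Round 2: D 266, E 185, C 250, A 264. Eliminate E.
Round 3: D 451, C 250, A 264. Eliminate C.
Round 4: D 451, A 514. A has a majority.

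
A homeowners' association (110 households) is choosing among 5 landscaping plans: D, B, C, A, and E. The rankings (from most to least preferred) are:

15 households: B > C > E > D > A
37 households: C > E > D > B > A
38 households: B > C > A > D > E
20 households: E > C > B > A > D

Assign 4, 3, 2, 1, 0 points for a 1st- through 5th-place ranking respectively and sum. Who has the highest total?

C

D: 15·1 + 37·2 + 38·1 + 20·0 = 127
B: 15·4 + 37·1 + 38·4 + 20·2 = 289
C: 15·3 + 37·4 + 38·3 + 20·3 = 367
A: 15·0 + 37·0 + 38·2 + 20·1 = 96
E: 15·2 + 37·3 + 38·0 + 20·4 = 221
C has the highest Borda score (367).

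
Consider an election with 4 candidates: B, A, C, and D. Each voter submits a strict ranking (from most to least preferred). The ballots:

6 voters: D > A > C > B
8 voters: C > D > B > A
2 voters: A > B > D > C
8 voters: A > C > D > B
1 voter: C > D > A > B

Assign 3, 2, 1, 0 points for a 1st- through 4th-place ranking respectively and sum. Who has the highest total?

B: 6·0 + 8·1 + 2·2 + 8·0 + 1·0 = 12
A: 6·2 + 8·0 + 2·3 + 8·3 + 1·1 = 43
C: 6·1 + 8·3 + 2·0 + 8·2 + 1·3 = 49
D: 6·3 + 8·2 + 2·1 + 8·1 + 1·2 = 46
C has the highest Borda score (49).

C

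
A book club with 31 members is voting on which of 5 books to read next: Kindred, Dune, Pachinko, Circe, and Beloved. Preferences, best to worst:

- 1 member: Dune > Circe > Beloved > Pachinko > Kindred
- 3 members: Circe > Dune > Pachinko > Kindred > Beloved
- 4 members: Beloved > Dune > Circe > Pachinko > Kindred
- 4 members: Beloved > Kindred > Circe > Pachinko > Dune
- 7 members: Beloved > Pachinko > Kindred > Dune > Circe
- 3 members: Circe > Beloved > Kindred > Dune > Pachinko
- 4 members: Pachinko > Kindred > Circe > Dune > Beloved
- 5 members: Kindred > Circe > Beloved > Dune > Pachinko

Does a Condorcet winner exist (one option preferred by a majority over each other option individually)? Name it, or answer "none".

none

Checking pairwise contests:
Pachinko beats Kindred 19–12.
Kindred beats Dune 23–8.
Dune beats Pachinko 16–15.
Kindred beats Circe 20–11.
Circe beats Beloved 16–15.
Every option loses at least one head-to-head, so there is no Condorcet winner.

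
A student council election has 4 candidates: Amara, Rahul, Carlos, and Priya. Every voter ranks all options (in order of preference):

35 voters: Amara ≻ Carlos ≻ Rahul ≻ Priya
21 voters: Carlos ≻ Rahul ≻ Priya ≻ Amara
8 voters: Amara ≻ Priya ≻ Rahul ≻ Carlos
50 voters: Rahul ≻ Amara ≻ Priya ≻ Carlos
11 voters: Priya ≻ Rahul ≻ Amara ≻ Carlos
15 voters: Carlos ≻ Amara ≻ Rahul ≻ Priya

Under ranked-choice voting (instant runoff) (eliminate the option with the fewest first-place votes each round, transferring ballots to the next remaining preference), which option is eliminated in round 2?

Round 1: Amara 43, Rahul 50, Carlos 36, Priya 11. Eliminate Priya.
Round 2: Amara 43, Rahul 61, Carlos 36. Eliminate Carlos.

Carlos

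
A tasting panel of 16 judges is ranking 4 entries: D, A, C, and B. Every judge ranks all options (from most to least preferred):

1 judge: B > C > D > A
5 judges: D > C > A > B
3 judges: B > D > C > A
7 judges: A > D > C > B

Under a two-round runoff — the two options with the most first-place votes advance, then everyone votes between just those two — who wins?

Round 1 first-place votes: D 5, A 7, C 0, B 4.
A and D advance.
Runoff: A is preferred to D by 7 voters; D by 9.
D wins the runoff.

D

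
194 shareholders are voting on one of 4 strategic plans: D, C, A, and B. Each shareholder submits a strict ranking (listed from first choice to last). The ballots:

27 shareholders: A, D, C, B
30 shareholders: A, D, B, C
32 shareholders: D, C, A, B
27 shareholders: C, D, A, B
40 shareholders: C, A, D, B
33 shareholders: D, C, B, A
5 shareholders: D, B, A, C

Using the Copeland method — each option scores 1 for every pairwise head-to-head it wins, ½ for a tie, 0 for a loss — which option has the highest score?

D

D: beats C and B; ties A → score 2.5.
C: beats A and B; loses to D → score 2.
A: beats B; ties D; loses to C → score 1.5.
B: loses to D, C, and A → score 0.
D has the best pairwise record.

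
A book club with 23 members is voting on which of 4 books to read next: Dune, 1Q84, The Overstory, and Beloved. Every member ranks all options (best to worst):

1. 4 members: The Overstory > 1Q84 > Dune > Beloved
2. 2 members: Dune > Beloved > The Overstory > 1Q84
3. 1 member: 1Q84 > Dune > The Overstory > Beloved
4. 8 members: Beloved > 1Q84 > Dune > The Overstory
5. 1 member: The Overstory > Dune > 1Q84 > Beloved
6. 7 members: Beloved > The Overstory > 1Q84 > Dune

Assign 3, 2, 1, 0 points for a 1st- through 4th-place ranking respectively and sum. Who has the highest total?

Beloved

Dune: 4·1 + 2·3 + 1·2 + 8·1 + 1·2 + 7·0 = 22
1Q84: 4·2 + 2·0 + 1·3 + 8·2 + 1·1 + 7·1 = 35
The Overstory: 4·3 + 2·1 + 1·1 + 8·0 + 1·3 + 7·2 = 32
Beloved: 4·0 + 2·2 + 1·0 + 8·3 + 1·0 + 7·3 = 49
Beloved has the highest Borda score (49).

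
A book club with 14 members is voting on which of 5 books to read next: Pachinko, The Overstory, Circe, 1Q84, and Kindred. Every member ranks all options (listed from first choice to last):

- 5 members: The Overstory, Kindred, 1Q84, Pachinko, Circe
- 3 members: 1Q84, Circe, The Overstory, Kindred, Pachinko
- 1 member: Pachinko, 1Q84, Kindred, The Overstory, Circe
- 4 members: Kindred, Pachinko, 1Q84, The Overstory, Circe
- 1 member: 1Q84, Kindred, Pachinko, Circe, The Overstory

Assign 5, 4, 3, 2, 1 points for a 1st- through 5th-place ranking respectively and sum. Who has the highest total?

Pachinko: 5·2 + 3·1 + 1·5 + 4·4 + 1·3 = 37
The Overstory: 5·5 + 3·3 + 1·2 + 4·2 + 1·1 = 45
Circe: 5·1 + 3·4 + 1·1 + 4·1 + 1·2 = 24
1Q84: 5·3 + 3·5 + 1·4 + 4·3 + 1·5 = 51
Kindred: 5·4 + 3·2 + 1·3 + 4·5 + 1·4 = 53
Kindred has the highest Borda score (53).

Kindred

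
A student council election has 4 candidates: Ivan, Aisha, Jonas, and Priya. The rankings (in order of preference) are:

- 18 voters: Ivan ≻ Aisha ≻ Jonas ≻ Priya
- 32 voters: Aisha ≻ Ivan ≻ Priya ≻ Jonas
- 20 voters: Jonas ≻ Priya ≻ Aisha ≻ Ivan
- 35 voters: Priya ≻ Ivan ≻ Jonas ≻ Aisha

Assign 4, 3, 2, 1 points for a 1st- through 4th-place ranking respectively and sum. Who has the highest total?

Ivan: 18·4 + 32·3 + 20·1 + 35·3 = 293
Aisha: 18·3 + 32·4 + 20·2 + 35·1 = 257
Jonas: 18·2 + 32·1 + 20·4 + 35·2 = 218
Priya: 18·1 + 32·2 + 20·3 + 35·4 = 282
Ivan has the highest Borda score (293).

Ivan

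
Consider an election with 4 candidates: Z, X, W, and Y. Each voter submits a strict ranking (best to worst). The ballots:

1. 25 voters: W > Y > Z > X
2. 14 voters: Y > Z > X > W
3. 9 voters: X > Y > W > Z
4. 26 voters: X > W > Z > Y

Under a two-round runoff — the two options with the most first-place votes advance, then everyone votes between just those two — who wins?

X

Round 1 first-place votes: Z 0, X 35, W 25, Y 14.
X and W advance.
Runoff: X is preferred to W by 49 voters; W by 25.
X wins the runoff.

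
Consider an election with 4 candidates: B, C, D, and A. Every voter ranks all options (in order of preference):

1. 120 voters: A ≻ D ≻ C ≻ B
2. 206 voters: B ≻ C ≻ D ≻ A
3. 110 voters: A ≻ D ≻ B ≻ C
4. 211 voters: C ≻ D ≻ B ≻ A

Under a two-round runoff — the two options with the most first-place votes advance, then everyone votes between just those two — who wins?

Round 1 first-place votes: B 206, C 211, D 0, A 230.
A and C advance.
Runoff: A is preferred to C by 230 voters; C by 417.
C wins the runoff.

C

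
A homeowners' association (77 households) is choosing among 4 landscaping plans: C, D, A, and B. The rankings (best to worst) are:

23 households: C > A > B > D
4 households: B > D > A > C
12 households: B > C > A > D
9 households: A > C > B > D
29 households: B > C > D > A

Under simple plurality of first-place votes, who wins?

B

First-place votes: C 23, D 0, A 9, B 45.
B has the most first-place votes.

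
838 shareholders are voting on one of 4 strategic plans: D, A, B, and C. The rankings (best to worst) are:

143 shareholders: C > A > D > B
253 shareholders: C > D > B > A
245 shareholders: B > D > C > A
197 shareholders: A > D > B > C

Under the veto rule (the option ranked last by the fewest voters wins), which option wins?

Last-place votes: D 0, A 498, B 143, C 197.
D is ranked last by the fewest voters, so D wins.

D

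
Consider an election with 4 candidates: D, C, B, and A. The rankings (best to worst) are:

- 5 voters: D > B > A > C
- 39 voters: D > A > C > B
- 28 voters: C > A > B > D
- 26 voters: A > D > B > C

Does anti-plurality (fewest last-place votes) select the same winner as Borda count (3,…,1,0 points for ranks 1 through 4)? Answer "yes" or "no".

Anti-plurality — last-place votes: D 28, C 31, B 39, A 0. Winner: A.
Borda — scores: D 184, C 123, B 64, A 217. Winner: A.
The two methods agree.

yes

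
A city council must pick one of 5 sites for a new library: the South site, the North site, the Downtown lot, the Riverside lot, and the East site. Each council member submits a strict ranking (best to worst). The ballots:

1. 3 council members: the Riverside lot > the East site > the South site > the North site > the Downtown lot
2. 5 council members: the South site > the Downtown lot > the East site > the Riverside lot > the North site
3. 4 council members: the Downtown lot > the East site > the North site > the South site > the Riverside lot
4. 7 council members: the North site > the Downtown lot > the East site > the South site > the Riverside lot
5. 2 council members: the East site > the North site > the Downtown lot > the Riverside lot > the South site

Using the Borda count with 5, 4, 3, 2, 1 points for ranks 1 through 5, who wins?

the South site: 3·3 + 5·5 + 4·2 + 7·2 + 2·1 = 58
the North site: 3·2 + 5·1 + 4·3 + 7·5 + 2·4 = 66
the Downtown lot: 3·1 + 5·4 + 4·5 + 7·4 + 2·3 = 77
the Riverside lot: 3·5 + 5·2 + 4·1 + 7·1 + 2·2 = 40
the East site: 3·4 + 5·3 + 4·4 + 7·3 + 2·5 = 74
the Downtown lot has the highest Borda score (77).

the Downtown lot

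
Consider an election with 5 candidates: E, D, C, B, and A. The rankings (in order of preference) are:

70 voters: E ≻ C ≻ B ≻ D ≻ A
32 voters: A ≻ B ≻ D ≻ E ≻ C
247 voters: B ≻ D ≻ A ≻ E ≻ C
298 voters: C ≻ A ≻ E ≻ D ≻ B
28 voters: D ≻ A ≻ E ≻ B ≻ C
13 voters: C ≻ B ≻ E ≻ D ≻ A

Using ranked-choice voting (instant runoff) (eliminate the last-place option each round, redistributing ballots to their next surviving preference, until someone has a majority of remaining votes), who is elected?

Round 1: E 70, D 28, C 311, B 247, A 32. Eliminate D.
Round 2: E 70, C 311, B 247, A 60. Eliminate A.
Round 3: E 98, C 311, B 279. Eliminate E.
Round 4: C 381, B 307. C has a majority.

C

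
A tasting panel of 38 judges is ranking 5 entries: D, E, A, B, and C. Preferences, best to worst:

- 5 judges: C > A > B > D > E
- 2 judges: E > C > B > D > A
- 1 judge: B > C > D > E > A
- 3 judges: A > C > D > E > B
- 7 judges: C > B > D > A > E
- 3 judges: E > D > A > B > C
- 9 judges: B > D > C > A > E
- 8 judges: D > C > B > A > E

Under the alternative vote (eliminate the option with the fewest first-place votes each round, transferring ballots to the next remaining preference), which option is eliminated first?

Round 1: D 8, E 5, A 3, B 10, C 12. Eliminate A.

A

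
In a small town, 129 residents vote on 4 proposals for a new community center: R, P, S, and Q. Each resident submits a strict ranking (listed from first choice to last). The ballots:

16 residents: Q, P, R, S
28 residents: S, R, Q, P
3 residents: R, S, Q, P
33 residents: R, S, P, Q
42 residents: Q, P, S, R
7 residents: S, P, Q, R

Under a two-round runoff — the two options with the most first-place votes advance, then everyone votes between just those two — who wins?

Q

Round 1 first-place votes: R 36, P 0, S 35, Q 58.
Q and R advance.
Runoff: Q is preferred to R by 65 voters; R by 64.
Q wins the runoff.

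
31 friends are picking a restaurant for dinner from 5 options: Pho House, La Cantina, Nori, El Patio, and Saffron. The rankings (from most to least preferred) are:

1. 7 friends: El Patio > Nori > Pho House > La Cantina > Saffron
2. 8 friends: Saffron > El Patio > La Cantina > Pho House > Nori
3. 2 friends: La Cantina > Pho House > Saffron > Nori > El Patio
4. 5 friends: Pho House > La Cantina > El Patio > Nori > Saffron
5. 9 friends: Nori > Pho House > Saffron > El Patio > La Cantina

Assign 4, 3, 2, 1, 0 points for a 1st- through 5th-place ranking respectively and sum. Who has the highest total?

Pho House: 7·2 + 8·1 + 2·3 + 5·4 + 9·3 = 75
La Cantina: 7·1 + 8·2 + 2·4 + 5·3 + 9·0 = 46
Nori: 7·3 + 8·0 + 2·1 + 5·1 + 9·4 = 64
El Patio: 7·4 + 8·3 + 2·0 + 5·2 + 9·1 = 71
Saffron: 7·0 + 8·4 + 2·2 + 5·0 + 9·2 = 54
Pho House has the highest Borda score (75).

Pho House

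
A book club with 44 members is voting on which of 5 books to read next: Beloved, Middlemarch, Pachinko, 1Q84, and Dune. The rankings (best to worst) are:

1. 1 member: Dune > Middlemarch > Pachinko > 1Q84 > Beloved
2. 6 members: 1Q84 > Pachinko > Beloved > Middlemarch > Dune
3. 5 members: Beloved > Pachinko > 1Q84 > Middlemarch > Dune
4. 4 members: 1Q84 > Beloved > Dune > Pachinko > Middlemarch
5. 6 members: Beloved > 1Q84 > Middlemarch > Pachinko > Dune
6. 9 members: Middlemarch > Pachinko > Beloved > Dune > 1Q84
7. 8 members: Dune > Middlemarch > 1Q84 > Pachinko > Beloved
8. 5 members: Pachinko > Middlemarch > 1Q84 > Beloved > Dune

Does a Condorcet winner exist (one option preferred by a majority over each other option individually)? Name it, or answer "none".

Middlemarch vs Beloved: 23–21 for Middlemarch.
Middlemarch vs Pachinko: 24–20 for Middlemarch.
Middlemarch vs 1Q84: 23–21 for Middlemarch.
Middlemarch vs Dune: 31–13 for Middlemarch.
Middlemarch beats every other option head-to-head.

Middlemarch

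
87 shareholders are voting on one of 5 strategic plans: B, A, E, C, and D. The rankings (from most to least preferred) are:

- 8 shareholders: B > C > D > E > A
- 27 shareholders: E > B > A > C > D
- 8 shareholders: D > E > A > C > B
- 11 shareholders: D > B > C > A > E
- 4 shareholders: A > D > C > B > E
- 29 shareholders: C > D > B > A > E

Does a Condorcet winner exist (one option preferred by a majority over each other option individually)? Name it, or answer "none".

none

Checking pairwise contests:
D beats B 52–35.
B beats A 75–12.
B beats E 52–35.
B beats C 46–41.
C beats D 64–23.
Every option loses at least one head-to-head, so there is no Condorcet winner.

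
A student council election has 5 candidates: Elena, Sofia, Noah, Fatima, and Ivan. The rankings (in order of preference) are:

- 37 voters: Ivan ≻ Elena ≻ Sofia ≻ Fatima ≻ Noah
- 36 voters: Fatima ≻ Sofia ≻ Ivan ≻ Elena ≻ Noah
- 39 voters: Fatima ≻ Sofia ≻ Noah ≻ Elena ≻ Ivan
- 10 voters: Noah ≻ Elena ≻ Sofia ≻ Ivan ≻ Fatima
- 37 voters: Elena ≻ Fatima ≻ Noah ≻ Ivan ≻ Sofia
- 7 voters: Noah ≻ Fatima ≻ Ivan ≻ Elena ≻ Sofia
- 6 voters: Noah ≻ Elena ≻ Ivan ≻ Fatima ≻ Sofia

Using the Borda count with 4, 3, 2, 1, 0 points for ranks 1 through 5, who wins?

Elena: 37·3 + 36·1 + 39·1 + 10·3 + 37·4 + 7·1 + 6·3 = 389
Sofia: 37·2 + 36·3 + 39·3 + 10·2 + 37·0 + 7·0 + 6·0 = 319
Noah: 37·0 + 36·0 + 39·2 + 10·4 + 37·2 + 7·4 + 6·4 = 244
Fatima: 37·1 + 36·4 + 39·4 + 10·0 + 37·3 + 7·3 + 6·1 = 475
Ivan: 37·4 + 36·2 + 39·0 + 10·1 + 37·1 + 7·2 + 6·2 = 293
Fatima has the highest Borda score (475).

Fatima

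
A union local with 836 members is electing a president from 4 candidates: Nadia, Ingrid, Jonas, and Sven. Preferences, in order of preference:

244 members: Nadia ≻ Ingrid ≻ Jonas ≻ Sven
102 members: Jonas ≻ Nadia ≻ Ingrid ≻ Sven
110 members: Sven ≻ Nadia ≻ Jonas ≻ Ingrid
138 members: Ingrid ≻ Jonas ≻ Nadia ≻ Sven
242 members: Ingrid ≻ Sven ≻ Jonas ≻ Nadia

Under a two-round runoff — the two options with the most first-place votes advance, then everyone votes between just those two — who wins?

Nadia

Round 1 first-place votes: Nadia 244, Ingrid 380, Jonas 102, Sven 110.
Ingrid and Nadia advance.
Runoff: Ingrid is preferred to Nadia by 380 voters; Nadia by 456.
Nadia wins the runoff.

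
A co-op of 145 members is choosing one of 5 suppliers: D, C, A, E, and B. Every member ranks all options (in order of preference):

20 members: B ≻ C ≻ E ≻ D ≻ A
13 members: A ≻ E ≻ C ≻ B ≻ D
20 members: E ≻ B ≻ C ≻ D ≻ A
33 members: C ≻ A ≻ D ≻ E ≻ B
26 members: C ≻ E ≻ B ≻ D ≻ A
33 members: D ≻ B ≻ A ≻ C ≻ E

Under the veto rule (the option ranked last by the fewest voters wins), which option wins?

C

Last-place votes: D 13, C 0, A 66, E 33, B 33.
C is ranked last by the fewest voters, so C wins.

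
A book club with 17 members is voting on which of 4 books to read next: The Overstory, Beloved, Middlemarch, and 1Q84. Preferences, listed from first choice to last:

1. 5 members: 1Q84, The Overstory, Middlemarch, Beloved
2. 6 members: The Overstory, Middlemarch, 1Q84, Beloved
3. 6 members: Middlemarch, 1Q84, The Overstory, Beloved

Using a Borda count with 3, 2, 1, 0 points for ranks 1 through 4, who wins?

The Overstory: 5·2 + 6·3 + 6·1 = 34
Beloved: 5·0 + 6·0 + 6·0 = 0
Middlemarch: 5·1 + 6·2 + 6·3 = 35
1Q84: 5·3 + 6·1 + 6·2 = 33
Middlemarch has the highest Borda score (35).

Middlemarch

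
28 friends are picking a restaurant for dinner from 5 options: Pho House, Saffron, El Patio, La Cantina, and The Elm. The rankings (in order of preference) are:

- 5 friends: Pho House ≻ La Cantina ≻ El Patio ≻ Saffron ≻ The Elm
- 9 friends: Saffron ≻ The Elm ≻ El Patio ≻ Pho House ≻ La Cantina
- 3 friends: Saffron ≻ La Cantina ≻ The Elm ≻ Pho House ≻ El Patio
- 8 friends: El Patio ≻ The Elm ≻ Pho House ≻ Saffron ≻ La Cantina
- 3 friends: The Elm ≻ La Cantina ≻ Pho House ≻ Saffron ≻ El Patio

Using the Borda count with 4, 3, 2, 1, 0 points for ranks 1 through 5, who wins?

Pho House: 5·4 + 9·1 + 3·1 + 8·2 + 3·2 = 54
Saffron: 5·1 + 9·4 + 3·4 + 8·1 + 3·1 = 64
El Patio: 5·2 + 9·2 + 3·0 + 8·4 + 3·0 = 60
La Cantina: 5·3 + 9·0 + 3·3 + 8·0 + 3·3 = 33
The Elm: 5·0 + 9·3 + 3·2 + 8·3 + 3·4 = 69
The Elm has the highest Borda score (69).

The Elm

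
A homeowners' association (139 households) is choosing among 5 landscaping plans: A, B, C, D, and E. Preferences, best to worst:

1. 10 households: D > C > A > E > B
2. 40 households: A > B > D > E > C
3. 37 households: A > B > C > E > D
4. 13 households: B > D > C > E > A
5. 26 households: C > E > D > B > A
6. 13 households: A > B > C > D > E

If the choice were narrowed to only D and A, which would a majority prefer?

Voters preferring D to A: 49; preferring A to D: 90.
A wins the head-to-head.

A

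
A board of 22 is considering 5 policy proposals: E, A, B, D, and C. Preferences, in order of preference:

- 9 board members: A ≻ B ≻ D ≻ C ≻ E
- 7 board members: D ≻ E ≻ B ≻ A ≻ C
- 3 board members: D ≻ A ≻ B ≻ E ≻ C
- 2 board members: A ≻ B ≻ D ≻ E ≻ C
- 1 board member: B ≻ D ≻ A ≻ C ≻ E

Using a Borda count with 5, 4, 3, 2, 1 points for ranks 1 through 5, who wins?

D

E: 9·1 + 7·4 + 3·2 + 2·2 + 1·1 = 48
A: 9·5 + 7·2 + 3·4 + 2·5 + 1·3 = 84
B: 9·4 + 7·3 + 3·3 + 2·4 + 1·5 = 79
D: 9·3 + 7·5 + 3·5 + 2·3 + 1·4 = 87
C: 9·2 + 7·1 + 3·1 + 2·1 + 1·2 = 32
D has the highest Borda score (87).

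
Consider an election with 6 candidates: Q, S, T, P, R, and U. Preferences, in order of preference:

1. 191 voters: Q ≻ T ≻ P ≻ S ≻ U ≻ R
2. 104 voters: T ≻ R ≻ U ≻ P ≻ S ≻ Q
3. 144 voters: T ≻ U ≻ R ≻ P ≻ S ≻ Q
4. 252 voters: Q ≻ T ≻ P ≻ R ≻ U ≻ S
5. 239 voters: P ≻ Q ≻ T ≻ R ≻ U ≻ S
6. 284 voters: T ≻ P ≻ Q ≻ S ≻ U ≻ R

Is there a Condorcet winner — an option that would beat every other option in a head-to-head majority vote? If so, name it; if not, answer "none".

Checking pairwise contests:
P beats Q 771–443.
Q beats S 966–248.
Q beats T 682–532.
T beats P 975–239.
Q beats R 966–248.
Q beats U 966–248.
Every option loses at least one head-to-head, so there is no Condorcet winner.

none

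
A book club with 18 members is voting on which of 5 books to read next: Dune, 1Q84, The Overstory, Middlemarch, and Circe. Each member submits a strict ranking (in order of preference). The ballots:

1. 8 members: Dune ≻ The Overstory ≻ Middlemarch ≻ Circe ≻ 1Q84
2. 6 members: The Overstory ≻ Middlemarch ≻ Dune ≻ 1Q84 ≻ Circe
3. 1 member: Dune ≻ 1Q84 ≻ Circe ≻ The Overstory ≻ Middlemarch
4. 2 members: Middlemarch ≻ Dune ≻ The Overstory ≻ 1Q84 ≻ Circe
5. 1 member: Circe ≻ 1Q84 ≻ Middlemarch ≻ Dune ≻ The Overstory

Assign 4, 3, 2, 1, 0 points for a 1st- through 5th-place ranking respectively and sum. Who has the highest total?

Dune: 8·4 + 6·2 + 1·4 + 2·3 + 1·1 = 55
1Q84: 8·0 + 6·1 + 1·3 + 2·1 + 1·3 = 14
The Overstory: 8·3 + 6·4 + 1·1 + 2·2 + 1·0 = 53
Middlemarch: 8·2 + 6·3 + 1·0 + 2·4 + 1·2 = 44
Circe: 8·1 + 6·0 + 1·2 + 2·0 + 1·4 = 14
Dune has the highest Borda score (55).

Dune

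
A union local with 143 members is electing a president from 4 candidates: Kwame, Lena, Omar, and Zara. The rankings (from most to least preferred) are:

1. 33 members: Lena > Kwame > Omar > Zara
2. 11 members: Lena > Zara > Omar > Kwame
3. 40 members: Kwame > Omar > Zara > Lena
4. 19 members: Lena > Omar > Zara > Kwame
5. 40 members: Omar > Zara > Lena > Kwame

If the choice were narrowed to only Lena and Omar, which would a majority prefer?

Voters preferring Lena to Omar: 63; preferring Omar to Lena: 80.
Omar wins the head-to-head.

Omar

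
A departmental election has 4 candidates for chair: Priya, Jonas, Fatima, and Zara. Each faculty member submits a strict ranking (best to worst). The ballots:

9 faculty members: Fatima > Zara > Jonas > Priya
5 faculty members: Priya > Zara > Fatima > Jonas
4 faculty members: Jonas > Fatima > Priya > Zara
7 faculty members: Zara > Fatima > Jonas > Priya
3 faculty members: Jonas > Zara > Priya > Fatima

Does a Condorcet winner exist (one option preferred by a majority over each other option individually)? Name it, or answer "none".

Zara

Zara vs Priya: 19–9 for Zara.
Zara vs Jonas: 21–7 for Zara.
Zara vs Fatima: 15–13 for Zara.
Zara beats every other option head-to-head.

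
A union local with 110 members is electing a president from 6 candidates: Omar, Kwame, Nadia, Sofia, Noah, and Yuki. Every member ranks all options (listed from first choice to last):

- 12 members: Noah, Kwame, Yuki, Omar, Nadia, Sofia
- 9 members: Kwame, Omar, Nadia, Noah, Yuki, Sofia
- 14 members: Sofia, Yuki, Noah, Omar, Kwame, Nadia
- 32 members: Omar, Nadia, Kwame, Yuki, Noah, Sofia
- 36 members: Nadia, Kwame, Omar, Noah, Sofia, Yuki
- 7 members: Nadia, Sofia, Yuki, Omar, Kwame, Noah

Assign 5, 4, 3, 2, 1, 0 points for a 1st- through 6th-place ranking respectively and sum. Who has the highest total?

Omar: 12·2 + 9·4 + 14·2 + 32·5 + 36·3 + 7·2 = 370
Kwame: 12·4 + 9·5 + 14·1 + 32·3 + 36·4 + 7·1 = 354
Nadia: 12·1 + 9·3 + 14·0 + 32·4 + 36·5 + 7·5 = 382
Sofia: 12·0 + 9·0 + 14·5 + 32·0 + 36·1 + 7·4 = 134
Noah: 12·5 + 9·2 + 14·3 + 32·1 + 36·2 + 7·0 = 224
Yuki: 12·3 + 9·1 + 14·4 + 32·2 + 36·0 + 7·3 = 186
Nadia has the highest Borda score (382).

Nadia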